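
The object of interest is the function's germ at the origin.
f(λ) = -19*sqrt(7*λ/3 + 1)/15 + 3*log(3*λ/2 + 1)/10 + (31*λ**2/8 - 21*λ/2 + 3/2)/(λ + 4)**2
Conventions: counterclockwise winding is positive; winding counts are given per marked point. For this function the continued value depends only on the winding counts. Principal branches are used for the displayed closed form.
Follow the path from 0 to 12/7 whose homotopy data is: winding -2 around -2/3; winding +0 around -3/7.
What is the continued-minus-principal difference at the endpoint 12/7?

The rational part is single-valued and drops out of the difference; each branch term changes only by its own monodromy.
(-19/15)*sqrt(1 - λ/(-3/7)): winding +0 is even, the square root returns to the same sheet, contribution 0.
(3/10)*log(1 - λ/(-2/3)): each positive loop around -2/3 adds 2*pi*i to the log, so winding -2 contributes (3/10)*(-2)*2*pi*i = -(6/5)*pi*i.
Summing the contributions at λ = 12/7 gives -(6/5)*pi*i.

Continued minus principal equals -(6/5)*pi*i.


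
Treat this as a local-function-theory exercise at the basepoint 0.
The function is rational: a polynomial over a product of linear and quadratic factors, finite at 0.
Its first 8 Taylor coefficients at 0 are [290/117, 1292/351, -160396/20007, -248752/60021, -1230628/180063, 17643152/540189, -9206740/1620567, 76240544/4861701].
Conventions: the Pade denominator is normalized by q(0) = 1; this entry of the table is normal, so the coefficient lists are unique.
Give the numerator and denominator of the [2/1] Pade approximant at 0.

Taylor coefficients needed (read off): a_0 = 290/117, a_1 = 1292/351, a_2 = -160396/20007, a_3 = -248752/60021.
Write the denominator as Q(χ) = 1 + q1*χ. Requiring Q*f - P = O(χ^4) with deg P <= 2 kills the coefficients of χ^3..χ^3 in Q*f:
  χ^3: a_3 + q1*a_2 = 0, i.e. -248752/60021 + (-160396/20007)*q1 = 0.
Solving this linear system: q1 = -62188/120297.
The numerator is Q*f truncated at degree 2: P0 = a_0 = 290/117; P1 = a_1 + q1*a_0 = 11257796/4691583; P2 = a_2 + q1*a_1 = -884256692/89140077.

The Pade approximant has numerator coefficients [290/117, 11257796/4691583, -884256692/89140077]; denominator coefficients [1, -62188/120297].


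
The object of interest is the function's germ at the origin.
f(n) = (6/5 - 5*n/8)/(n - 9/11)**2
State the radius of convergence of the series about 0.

The radius of convergence is 9/11.

Denominator factor (n - 9/11)^2: pole of order 2 at 9/11, modulus 9/11.
The radius of convergence is the smallest modulus among the singular points: 9/11.


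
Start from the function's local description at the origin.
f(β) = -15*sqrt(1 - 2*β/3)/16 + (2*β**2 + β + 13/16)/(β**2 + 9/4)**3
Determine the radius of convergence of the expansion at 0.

The radius of convergence is 3/2.

Denominator factor (β**2 + 9/4)^3: discriminant -9, complex-conjugate roots (3/2)*i and -(3/2)*i; poles of order 3, moduli 3/2 and 3/2.
Branch term (-15/16)*sqrt(1 - β/(3/2)): its argument vanishes at β = 3/2, a square-root branch point, modulus 3/2.
The radius of convergence is the smallest modulus among the singular points: 3/2.


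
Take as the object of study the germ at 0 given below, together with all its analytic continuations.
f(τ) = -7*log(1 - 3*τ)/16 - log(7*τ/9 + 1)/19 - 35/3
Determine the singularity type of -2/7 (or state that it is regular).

The point is a regular point.

There is no denominator, hence no pole anywhere.
Branch term log(1 - τ/(-9/7)): argument at -2/7 is 7/9, nonzero, so -2/7 is not its branch point (a point on a principal cut is still regular for the continued germ).
Branch term log(1 - τ/(1/3)): argument at -2/7 is 13/7, nonzero, so -2/7 is not its branch point (a point on a principal cut is still regular for the continued germ).
So the germ continues analytically to -2/7.


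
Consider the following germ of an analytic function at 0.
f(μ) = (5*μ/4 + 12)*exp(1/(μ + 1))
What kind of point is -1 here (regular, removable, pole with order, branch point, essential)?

The point is an essential singularity.

The exponent 1/(μ - (-1)) has a pole at -1, so exp(1/(μ - (-1))) takes every nonzero value near it: an essential singularity (not a pole of any order).


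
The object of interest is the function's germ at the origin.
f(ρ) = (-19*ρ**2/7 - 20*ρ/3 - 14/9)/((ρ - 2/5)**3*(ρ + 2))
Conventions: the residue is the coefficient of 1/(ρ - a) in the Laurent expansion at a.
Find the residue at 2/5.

The residue is 3625/54432.

At the order-3 pole 2/5 set g(ρ) = (ρ - (2/5))^3*f(ρ) = (-19*ρ**2/7 - 20*ρ/3 - 14/9)/(ρ + 2).
Order-3 pole: residue = g''(a)/2; g''(2/5) = 3625/27216, so the residue is 3625/54432.


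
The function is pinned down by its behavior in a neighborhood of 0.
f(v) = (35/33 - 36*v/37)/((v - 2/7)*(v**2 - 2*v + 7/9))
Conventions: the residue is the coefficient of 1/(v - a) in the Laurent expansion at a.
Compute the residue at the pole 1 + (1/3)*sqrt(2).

The factor v**2 - 2*v + 7/9 splits as (v - a)(v - a') with a = 1 + (1/3)*sqrt(2), a' = 1 - (1/3)*sqrt(2). At the order-1 pole a set g(v) = (v - a)*f(v) = [(35/33 - 36*v/37)/(v - 2/7)] / (v - a').
Simple pole: residue = g(a) at a = 1 + (1/3)*sqrt(2), which is -140469/103378 + (150129/206756)*sqrt(2).

The residue is -140469/103378 + (150129/206756)*sqrt(2).


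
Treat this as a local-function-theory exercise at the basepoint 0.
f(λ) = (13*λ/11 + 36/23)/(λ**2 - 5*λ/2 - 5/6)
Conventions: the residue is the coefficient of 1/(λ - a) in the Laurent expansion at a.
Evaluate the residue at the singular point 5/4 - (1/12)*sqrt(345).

The residue is 13/22 - (3079/58190)*sqrt(345).

The factor λ**2 - 5*λ/2 - 5/6 splits as (λ - a)(λ - a') with a = 5/4 - (1/12)*sqrt(345), a' = 5/4 + (1/12)*sqrt(345). At the order-1 pole a set g(λ) = (λ - a)*f(λ) = [13*λ/11 + 36/23] / (λ - a').
Simple pole: residue = g(a) at a = 5/4 - (1/12)*sqrt(345), which is 13/22 - (3079/58190)*sqrt(345).


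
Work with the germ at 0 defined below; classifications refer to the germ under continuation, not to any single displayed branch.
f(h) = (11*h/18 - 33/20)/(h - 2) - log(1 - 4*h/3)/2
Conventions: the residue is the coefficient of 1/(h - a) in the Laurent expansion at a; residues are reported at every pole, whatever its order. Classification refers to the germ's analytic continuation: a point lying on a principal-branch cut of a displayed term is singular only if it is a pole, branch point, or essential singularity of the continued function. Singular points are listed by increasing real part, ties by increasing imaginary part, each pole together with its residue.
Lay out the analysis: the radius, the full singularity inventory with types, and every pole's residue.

Radius of convergence at 0: 3/4.
At 3/4: a logarithmic branch point.
At 2: a pole of order 1; residue -77/180.

Denominator factor (h - 2): pole of order 1 at 2, modulus 2.
Branch term (-1/2)*log(1 - h/(3/4)): its argument vanishes at h = 3/4, a logarithmic branch point, modulus 3/4.
The radius of convergence is the smallest modulus among the singular points: 3/4.
The branch term is analytic at 2 and contributes nothing to the residue; only the rational part matters.
At the order-1 pole 2 set g(h) = (h - (2))*(rational part) = 11*h/18 - 33/20.
Simple pole: residue = g(a) at a = 2, which is -77/180.
List the singular points by increasing real part (a conjugate pair: the negative imaginary part first).


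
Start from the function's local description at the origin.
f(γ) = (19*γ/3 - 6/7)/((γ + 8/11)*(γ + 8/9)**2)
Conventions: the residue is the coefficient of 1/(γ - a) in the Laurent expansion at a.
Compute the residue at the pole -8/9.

At the order-2 pole -8/9 set g(γ) = (γ - (-8/9))^2*f(γ) = (19*γ/3 - 6/7)/(γ + 8/11).
Order-2 pole: residue = g'(a); g'(-8/9) = 187407/896, so the residue is 187407/896.

The residue is 187407/896.


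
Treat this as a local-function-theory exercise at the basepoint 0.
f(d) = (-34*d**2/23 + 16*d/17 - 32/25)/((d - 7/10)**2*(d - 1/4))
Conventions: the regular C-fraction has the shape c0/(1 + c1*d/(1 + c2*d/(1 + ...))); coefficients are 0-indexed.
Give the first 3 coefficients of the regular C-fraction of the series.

The regular C-fraction coefficients are [512/49, -1457/238, 40716195/31902472].

Taylor coefficients (expand at 0): a_0 = 512/49, a_1 = 372992/5831, a_2 = 290985248/938791.
c0 = a_0 = 512/49. Peel one level at a time: if S = 1 + c*d/S' with S'(0) = 1, then c is the d-coefficient of S and S' = c*d/(S - 1).
S_1 = c0/f = 1 + (-1457/238)*d + (40716195/5211248)*d^2 + ...; c1 = -1457/238.
S_2 = c1*d/(S_1 - 1) = 1 + (40716195/31902472)*d + ...; c2 = 40716195/31902472.


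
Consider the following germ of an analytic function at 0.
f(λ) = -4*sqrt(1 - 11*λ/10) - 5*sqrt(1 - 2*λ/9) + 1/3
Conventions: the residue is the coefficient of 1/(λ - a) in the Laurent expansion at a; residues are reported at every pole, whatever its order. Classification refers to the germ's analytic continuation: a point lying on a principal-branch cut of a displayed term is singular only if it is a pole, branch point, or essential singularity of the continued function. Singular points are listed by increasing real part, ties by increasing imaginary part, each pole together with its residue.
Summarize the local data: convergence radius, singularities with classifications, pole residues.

Radius of convergence at 0: 10/11.
At 10/11: an algebraic (square-root) branch point.
At 9/2: an algebraic (square-root) branch point.

Branch term (-5)*sqrt(1 - λ/(9/2)): its argument vanishes at λ = 9/2, a square-root branch point, modulus 9/2.
Branch term (-4)*sqrt(1 - λ/(10/11)): its argument vanishes at λ = 10/11, a square-root branch point, modulus 10/11.
The radius of convergence is the smallest modulus among the singular points: 10/11.
List the singular points by increasing real part (a conjugate pair: the negative imaginary part first).


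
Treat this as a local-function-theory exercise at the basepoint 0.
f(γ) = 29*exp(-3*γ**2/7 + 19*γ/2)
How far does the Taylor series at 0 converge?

The radius of convergence is infinite.

The factor exp(-3*γ**2/7 + 19*γ/2) is entire and contributes no finite singular point.
The polynomial part has no poles.
No finite singular points: the Taylor series at 0 converges everywhere.


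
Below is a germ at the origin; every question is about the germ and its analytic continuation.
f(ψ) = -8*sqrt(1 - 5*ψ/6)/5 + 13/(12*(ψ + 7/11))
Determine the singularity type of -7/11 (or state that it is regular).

The denominator factor ψ + 7/11 vanishes at -7/11 and appears to the power 1; the numerator there equals 13/12, nonzero, and no other factor vanishes.
The branch terms are analytic at this point.
Hence a pole whose order is the multiplicity, 1.

The point is a pole of order 1.


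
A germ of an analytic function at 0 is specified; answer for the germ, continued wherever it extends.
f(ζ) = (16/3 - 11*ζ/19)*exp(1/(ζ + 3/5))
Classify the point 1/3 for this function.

The point is a regular point.

There is no denominator, hence no pole anywhere.
The essential point of exp(1/(ζ - (-3/5))) is -3/5, not 1/3.
So the germ continues analytically to 1/3.


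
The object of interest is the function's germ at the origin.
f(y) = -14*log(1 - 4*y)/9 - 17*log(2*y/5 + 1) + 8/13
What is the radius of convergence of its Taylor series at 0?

The radius of convergence is 1/4.

Branch term (-17)*log(1 - y/(-5/2)): its argument vanishes at y = -5/2, a logarithmic branch point, modulus 5/2.
Branch term (-14/9)*log(1 - y/(1/4)): its argument vanishes at y = 1/4, a logarithmic branch point, modulus 1/4.
The radius of convergence is the smallest modulus among the singular points: 1/4.


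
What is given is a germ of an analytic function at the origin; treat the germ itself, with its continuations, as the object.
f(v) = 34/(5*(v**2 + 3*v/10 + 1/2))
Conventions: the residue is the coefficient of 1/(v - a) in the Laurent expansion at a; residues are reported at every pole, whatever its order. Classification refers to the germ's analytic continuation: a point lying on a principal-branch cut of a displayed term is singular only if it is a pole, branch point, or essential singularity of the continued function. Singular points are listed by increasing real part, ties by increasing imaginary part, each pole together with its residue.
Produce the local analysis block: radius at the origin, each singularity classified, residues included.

Denominator factor (v**2 + 3*v/10 + 1/2): discriminant -191/100, complex-conjugate roots (-3/20) + ((1/20)*sqrt(191))*i and (-3/20) - ((1/20)*sqrt(191))*i; poles of order 1, moduli (1/2)*sqrt(2) and (1/2)*sqrt(2).
The radius of convergence is the smallest modulus among the singular points: (1/2)*sqrt(2).
The factor v**2 + 3*v/10 + 1/2 splits as (v - a)(v - a') with a = (-3/20) - ((1/20)*sqrt(191))*i, a' = (-3/20) + ((1/20)*sqrt(191))*i. At the order-1 pole a set g(v) = (v - a)*f(v) = [34/5] / (v - a').
Simple pole: residue = g(a) at a = (-3/20) - ((1/20)*sqrt(191))*i, which is ((68/191)*sqrt(191))*i.
The factor v**2 + 3*v/10 + 1/2 splits as (v - a)(v - a') with a = (-3/20) + ((1/20)*sqrt(191))*i, a' = (-3/20) - ((1/20)*sqrt(191))*i. At the order-1 pole a set g(v) = (v - a)*f(v) = [34/5] / (v - a').
Simple pole: residue = g(a) at a = (-3/20) + ((1/20)*sqrt(191))*i, which is -((68/191)*sqrt(191))*i.
List the singular points by increasing real part (a conjugate pair: the negative imaginary part first).

Radius of convergence at 0: (1/2)*sqrt(2).
At (-3/20) - ((1/20)*sqrt(191))*i: a pole of order 1; residue ((68/191)*sqrt(191))*i.
At (-3/20) + ((1/20)*sqrt(191))*i: a pole of order 1; residue -((68/191)*sqrt(191))*i.


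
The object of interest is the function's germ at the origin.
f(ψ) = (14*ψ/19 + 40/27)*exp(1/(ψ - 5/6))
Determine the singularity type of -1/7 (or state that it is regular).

There is no denominator, hence no pole anywhere.
The essential point of exp(1/(ψ - (5/6))) is 5/6, not -1/7.
So the germ continues analytically to -1/7.

The point is a regular point.


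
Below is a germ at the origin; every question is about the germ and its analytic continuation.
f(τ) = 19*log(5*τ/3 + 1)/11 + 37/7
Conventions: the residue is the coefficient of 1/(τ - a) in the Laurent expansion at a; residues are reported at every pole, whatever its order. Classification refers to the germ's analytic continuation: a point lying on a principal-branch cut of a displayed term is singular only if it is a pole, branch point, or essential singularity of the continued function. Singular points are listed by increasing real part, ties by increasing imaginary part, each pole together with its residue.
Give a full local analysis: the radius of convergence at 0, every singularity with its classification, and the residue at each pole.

Branch term (19/11)*log(1 - τ/(-3/5)): its argument vanishes at τ = -3/5, a logarithmic branch point, modulus 3/5.
The radius of convergence is the smallest modulus among the singular points: 3/5.

Radius of convergence at 0: 3/5.
At -3/5: a logarithmic branch point.


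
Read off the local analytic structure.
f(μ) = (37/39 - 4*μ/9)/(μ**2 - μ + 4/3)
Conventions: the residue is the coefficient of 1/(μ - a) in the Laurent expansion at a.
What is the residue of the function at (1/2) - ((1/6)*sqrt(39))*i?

The factor μ**2 - μ + 4/3 splits as (μ - a)(μ - a') with a = (1/2) - ((1/6)*sqrt(39))*i, a' = (1/2) + ((1/6)*sqrt(39))*i. At the order-1 pole a set g(μ) = (μ - a)*f(μ) = [37/39 - 4*μ/9] / (μ - a').
Simple pole: residue = g(a) at a = (1/2) - ((1/6)*sqrt(39))*i, which is (-2/9) + ((85/1521)*sqrt(39))*i.

The residue is (-2/9) + ((85/1521)*sqrt(39))*i.


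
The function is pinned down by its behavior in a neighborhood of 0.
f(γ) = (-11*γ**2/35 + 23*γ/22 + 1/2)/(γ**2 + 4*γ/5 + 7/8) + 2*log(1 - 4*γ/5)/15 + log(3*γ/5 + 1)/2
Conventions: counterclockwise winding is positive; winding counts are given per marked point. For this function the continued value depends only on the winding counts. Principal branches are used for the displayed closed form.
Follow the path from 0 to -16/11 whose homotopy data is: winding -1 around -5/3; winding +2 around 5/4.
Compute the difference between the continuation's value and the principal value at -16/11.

Continued minus principal equals -(7/15)*pi*i.

The rational part is single-valued and drops out of the difference; each branch term changes only by its own monodromy.
(1/2)*log(1 - γ/(-5/3)): each positive loop around -5/3 adds 2*pi*i to the log, so winding -1 contributes (1/2)*(-1)*2*pi*i = -pi*i.
(2/15)*log(1 - γ/(5/4)): each positive loop around 5/4 adds 2*pi*i to the log, so winding +2 contributes (2/15)*(2)*2*pi*i = (8/15)*pi*i.
Summing the contributions at γ = -16/11 gives -(7/15)*pi*i.


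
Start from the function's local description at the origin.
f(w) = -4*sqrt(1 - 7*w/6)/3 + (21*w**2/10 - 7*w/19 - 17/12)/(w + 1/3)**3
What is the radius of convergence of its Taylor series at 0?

Denominator factor (w + 1/3)^3: pole of order 3 at -1/3, modulus 1/3.
Branch term (-4/3)*sqrt(1 - w/(6/7)): its argument vanishes at w = 6/7, a square-root branch point, modulus 6/7.
The radius of convergence is the smallest modulus among the singular points: 1/3.

The radius of convergence is 1/3.


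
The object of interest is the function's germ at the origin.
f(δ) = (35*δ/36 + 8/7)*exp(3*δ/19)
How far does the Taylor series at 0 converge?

The factor exp(3*δ/19) is entire and contributes no finite singular point.
The polynomial part has no poles.
No finite singular points: the Taylor series at 0 converges everywhere.

The radius of convergence is infinite.


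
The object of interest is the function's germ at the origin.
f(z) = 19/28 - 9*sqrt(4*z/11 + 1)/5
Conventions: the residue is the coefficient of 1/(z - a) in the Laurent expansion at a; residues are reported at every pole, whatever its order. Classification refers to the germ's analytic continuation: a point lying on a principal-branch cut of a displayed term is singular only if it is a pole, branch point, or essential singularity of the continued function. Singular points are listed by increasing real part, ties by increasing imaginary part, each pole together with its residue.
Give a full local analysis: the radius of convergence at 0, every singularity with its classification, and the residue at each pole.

Branch term (-9/5)*sqrt(1 - z/(-11/4)): its argument vanishes at z = -11/4, a square-root branch point, modulus 11/4.
The radius of convergence is the smallest modulus among the singular points: 11/4.

Radius of convergence at 0: 11/4.
At -11/4: an algebraic (square-root) branch point.


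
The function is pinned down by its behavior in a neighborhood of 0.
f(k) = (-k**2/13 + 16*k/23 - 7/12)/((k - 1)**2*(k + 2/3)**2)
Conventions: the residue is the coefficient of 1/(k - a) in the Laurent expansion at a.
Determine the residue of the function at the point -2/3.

The residue is -13437/74750.

At the order-2 pole -2/3 set g(k) = (k - (-2/3))^2*f(k) = (-k**2/13 + 16*k/23 - 7/12)/(k - 1)**2.
Order-2 pole: residue = g'(a); g'(-2/3) = -13437/74750, so the residue is -13437/74750.


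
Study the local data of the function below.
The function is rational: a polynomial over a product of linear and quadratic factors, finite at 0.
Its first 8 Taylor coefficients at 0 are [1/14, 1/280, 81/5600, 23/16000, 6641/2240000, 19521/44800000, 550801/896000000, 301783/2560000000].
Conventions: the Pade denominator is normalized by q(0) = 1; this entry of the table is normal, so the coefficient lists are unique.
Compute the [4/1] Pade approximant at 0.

Taylor coefficients needed (read off): a_0 = 1/14, a_1 = 1/280, a_2 = 81/5600, a_3 = 23/16000, a_4 = 6641/2240000, a_5 = 19521/44800000.
Write the denominator as Q(ω) = 1 + q1*ω. Requiring Q*f - P = O(ω^6) with deg P <= 4 kills the coefficients of ω^5..ω^5 in Q*f:
  ω^5: a_5 + q1*a_4 = 0, i.e. 19521/44800000 + (6641/2240000)*q1 = 0.
Solving this linear system: q1 = -19521/132820.
The numerator is Q*f truncated at degree 4: P0 = a_0 = 1/14; P1 = a_1 + q1*a_0 = -46/6641; P2 = a_2 + q1*a_1 = 648/46487; P3 = a_3 + q1*a_2 = -32/46487; P4 = a_4 + q1*a_3 = 128/46487.

The Pade approximant has numerator coefficients [1/14, -46/6641, 648/46487, -32/46487, 128/46487]; denominator coefficients [1, -19521/132820].


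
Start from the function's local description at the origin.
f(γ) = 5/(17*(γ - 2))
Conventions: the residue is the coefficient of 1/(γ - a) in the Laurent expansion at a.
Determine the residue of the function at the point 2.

At the order-1 pole 2 set g(γ) = (γ - (2))*f(γ) = 5/17.
Simple pole: residue = g(a) at a = 2, which is 5/17.

The residue is 5/17.


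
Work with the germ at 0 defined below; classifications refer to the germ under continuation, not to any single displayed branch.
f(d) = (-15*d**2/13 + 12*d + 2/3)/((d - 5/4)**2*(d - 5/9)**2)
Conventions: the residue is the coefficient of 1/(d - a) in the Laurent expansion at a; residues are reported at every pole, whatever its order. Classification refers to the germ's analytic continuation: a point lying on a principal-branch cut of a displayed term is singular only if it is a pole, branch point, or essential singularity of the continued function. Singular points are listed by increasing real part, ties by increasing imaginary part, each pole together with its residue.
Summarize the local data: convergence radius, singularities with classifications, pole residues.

Denominator factor (d - 5/4)^2: pole of order 2 at 5/4, modulus 5/4.
Denominator factor (d - 5/9)^2: pole of order 2 at 5/9, modulus 5/9.
The radius of convergence is the smallest modulus among the singular points: 5/9.
At the order-2 pole 5/9 set g(d) = (d - (5/9))^2*f(d) = (-15*d**2/13 + 12*d + 2/3)/(d - 5/4)**2.
Order-2 pole: residue = g'(a); g'(5/9) = 12978144/203125, so the residue is 12978144/203125.
At the order-2 pole 5/4 set g(d) = (d - (5/4))^2*f(d) = (-15*d**2/13 + 12*d + 2/3)/(d - 5/9)**2.
Order-2 pole: residue = g'(a); g'(5/4) = -12978144/203125, so the residue is -12978144/203125.
List the singular points by increasing real part (a conjugate pair: the negative imaginary part first).

Radius of convergence at 0: 5/9.
At 5/9: a pole of order 2; residue 12978144/203125.
At 5/4: a pole of order 2; residue -12978144/203125.


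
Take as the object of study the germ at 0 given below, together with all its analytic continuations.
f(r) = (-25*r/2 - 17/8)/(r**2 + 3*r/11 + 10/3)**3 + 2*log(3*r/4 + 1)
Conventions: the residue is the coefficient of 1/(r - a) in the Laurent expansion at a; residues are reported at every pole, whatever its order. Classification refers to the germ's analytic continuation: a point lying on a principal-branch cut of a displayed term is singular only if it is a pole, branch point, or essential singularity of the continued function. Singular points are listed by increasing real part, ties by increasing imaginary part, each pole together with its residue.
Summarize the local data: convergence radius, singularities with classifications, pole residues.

Radius of convergence at 0: 4/3.
At -4/3: a logarithmic branch point.
At (-3/22) - ((1/66)*sqrt(14439))*i: a pole of order 3; residue -((14626359/445971983188)*sqrt(14439))*i.
At (-3/22) + ((1/66)*sqrt(14439))*i: a pole of order 3; residue ((14626359/445971983188)*sqrt(14439))*i.


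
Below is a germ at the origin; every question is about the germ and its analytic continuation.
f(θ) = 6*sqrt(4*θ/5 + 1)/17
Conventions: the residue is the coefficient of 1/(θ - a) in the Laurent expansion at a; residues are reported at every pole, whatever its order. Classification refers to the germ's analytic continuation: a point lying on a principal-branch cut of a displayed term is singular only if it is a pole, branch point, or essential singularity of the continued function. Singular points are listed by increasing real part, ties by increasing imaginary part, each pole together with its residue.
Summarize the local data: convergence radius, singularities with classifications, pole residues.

Branch term (6/17)*sqrt(1 - θ/(-5/4)): its argument vanishes at θ = -5/4, a square-root branch point, modulus 5/4.
The radius of convergence is the smallest modulus among the singular points: 5/4.

Radius of convergence at 0: 5/4.
At -5/4: an algebraic (square-root) branch point.


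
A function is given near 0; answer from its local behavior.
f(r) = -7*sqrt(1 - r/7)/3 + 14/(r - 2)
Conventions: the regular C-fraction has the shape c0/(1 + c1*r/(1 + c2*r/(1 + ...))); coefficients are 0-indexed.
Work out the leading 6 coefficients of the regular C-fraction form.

The regular C-fraction coefficients are [-28/3, -5/14, -93/560, 3569/52080, -352675/4646838, -23626371/1762175905].

Taylor coefficients (expand at 0): a_0 = -28/3, a_1 = -10/3, a_2 = -293/168, a_3 = -2057/2352, a_4 = -57619/131712, a_5 = -57623/263424.
c0 = a_0 = -28/3. Peel one level at a time: if S = 1 + c*r/S' with S'(0) = 1, then c is the r-coefficient of S and S' = c*r/(S - 1).
S_1 = c0/f = 1 + (-5/14)*r + (-93/1568)*r^2 + ...; c1 = -5/14.
S_2 = c1*r/(S_1 - 1) = 1 + (-93/560)*r + (3569/313600)*r^2 + ...; c2 = -93/560.
S_3 = c2*r/(S_2 - 1) = 1 + (3569/52080)*r + (70535/13561632)*r^2 + ...; c3 = 3569/52080.
S_4 = c3*r/(S_3 - 1) = 1 + (-352675/4646838)*r + (-1270235/1248300578)*r^2 + ...; c4 = -352675/4646838.
S_5 = c4*r/(S_4 - 1) = 1 + (-23626371/1762175905)*r + ...; c5 = -23626371/1762175905.


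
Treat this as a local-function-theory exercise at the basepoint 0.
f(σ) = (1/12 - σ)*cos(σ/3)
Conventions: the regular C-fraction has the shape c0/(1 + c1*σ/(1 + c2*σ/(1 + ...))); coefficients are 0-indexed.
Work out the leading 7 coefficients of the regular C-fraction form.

The regular C-fraction coefficients are [1/12, 12, -2593/216, 1/216, 10/2593, 31106/2593, -335947393/27995400].

Taylor coefficients (expand at 0): a_0 = 1/12, a_1 = -1, a_2 = -1/216, a_3 = 1/18, a_4 = 1/23328, a_5 = -1/1944, a_6 = -1/6298560.
c0 = a_0 = 1/12. Peel one level at a time: if S = 1 + c*σ/S' with S'(0) = 1, then c is the σ-coefficient of S and S' = c*σ/(S - 1).
S_1 = c0/f = 1 + (12)*σ + (2593/18)*σ^2 + ...; c1 = 12.
S_2 = c1*σ/(S_1 - 1) = 1 + (-2593/216)*σ + (2593/46656)*σ^2 + ...; c2 = -2593/216.
S_3 = c2*σ/(S_2 - 1) = 1 + (1/216)*σ + (-5/280044)*σ^2 + ...; c3 = 1/216.
S_4 = c3*σ/(S_3 - 1) = 1 + (10/2593)*σ + (-311060/6723649)*σ^2 + ...; c4 = 10/2593.
S_5 = c4*σ/(S_4 - 1) = 1 + (31106/2593)*σ + (335947393/2333700)*σ^2 + ...; c5 = 31106/2593.
S_6 = c5*σ/(S_5 - 1) = 1 + (-335947393/27995400)*σ + ...; c6 = -335947393/27995400.


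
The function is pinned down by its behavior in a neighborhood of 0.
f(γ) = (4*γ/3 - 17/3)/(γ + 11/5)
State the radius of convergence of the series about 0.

The radius of convergence is 11/5.

Denominator factor (γ + 11/5): pole of order 1 at -11/5, modulus 11/5.
The radius of convergence is the smallest modulus among the singular points: 11/5.


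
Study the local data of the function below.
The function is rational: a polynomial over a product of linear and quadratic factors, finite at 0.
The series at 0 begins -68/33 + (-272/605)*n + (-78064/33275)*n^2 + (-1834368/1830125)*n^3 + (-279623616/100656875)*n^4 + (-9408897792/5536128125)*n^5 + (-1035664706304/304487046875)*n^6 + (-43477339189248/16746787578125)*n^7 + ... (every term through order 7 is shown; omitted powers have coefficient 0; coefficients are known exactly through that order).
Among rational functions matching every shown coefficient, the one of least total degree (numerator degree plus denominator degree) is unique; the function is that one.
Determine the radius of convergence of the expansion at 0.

No rational of total degree below 2 reproduces all 8 coefficients; solving the [0/2] Pade equations on them gives f(n) = 17/(9*(n**2 + n/5 - 11/12)), whose expansion matches every shown term.
Denominator factor (n**2 + n/5 - 11/12): discriminant 278/75, real irrational roots -1/10 + (1/30)*sqrt(834) and -1/10 - (1/30)*sqrt(834); poles of order 1, moduli -1/10 + (1/30)*sqrt(834) and 1/10 + (1/30)*sqrt(834).
The radius of convergence is the smallest modulus among the singular points: -1/10 + (1/30)*sqrt(834).

The radius of convergence is -1/10 + (1/30)*sqrt(834).


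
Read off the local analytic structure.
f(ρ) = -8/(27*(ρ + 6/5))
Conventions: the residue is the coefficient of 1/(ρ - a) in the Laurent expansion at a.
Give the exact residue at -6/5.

At the order-1 pole -6/5 set g(ρ) = (ρ - (-6/5))*f(ρ) = -8/27.
Simple pole: residue = g(a) at a = -6/5, which is -8/27.

The residue is -8/27.


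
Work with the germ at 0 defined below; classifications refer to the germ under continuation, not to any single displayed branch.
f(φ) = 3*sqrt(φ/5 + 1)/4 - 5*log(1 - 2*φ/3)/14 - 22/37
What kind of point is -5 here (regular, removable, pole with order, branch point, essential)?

The point is an algebraic (square-root) branch point.

The term (3/4)*sqrt(1 - φ/(-5)) has argument 1 - -5/(-5) = 0 at -5: a square-root (algebraic, two-sheeted) branch point; the remaining terms are analytic or single-valued there.


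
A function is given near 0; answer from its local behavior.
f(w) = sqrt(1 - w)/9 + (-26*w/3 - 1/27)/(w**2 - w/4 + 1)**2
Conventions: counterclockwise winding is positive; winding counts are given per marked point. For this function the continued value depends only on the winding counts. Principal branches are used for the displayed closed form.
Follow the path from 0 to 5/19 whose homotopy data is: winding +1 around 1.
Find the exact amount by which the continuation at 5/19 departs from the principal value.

The rational part is single-valued and drops out of the difference; each branch term changes only by its own monodromy.
(1/9)*sqrt(1 - w/(1)): winding +1 is odd, the square root flips sign, contributing -2*(1/9)*sqrt(1 - (5/19)/(1)) = -2*(1/9)*sqrt(14/19) = -(2/171)*sqrt(266).
Summing the contributions at w = 5/19 gives -(2/171)*sqrt(266).

Continued minus principal equals -(2/171)*sqrt(266).


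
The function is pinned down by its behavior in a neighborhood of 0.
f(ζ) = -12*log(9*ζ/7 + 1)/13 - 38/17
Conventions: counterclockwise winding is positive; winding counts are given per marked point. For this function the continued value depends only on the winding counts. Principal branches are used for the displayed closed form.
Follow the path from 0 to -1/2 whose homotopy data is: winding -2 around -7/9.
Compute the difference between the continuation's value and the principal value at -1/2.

Continued minus principal equals (48/13)*pi*i.

The rational part is single-valued and drops out of the difference; each branch term changes only by its own monodromy.
(-12/13)*log(1 - ζ/(-7/9)): each positive loop around -7/9 adds 2*pi*i to the log, so winding -2 contributes (-12/13)*(-2)*2*pi*i = (48/13)*pi*i.
Summing the contributions at ζ = -1/2 gives (48/13)*pi*i.


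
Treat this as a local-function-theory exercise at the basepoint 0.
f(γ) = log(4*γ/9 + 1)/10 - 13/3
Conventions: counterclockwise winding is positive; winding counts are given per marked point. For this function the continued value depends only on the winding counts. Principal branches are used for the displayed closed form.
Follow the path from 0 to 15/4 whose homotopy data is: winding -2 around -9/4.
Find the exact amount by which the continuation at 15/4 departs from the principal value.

The rational part is single-valued and drops out of the difference; each branch term changes only by its own monodromy.
(1/10)*log(1 - γ/(-9/4)): each positive loop around -9/4 adds 2*pi*i to the log, so winding -2 contributes (1/10)*(-2)*2*pi*i = -(2/5)*pi*i.
Summing the contributions at γ = 15/4 gives -(2/5)*pi*i.

Continued minus principal equals -(2/5)*pi*i.


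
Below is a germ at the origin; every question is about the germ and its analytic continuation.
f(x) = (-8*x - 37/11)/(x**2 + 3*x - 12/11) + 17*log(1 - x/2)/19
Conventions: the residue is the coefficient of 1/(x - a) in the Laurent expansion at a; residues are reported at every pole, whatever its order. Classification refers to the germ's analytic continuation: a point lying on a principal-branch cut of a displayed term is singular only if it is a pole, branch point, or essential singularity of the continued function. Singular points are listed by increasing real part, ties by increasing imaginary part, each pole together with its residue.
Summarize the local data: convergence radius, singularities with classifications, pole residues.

Radius of convergence at 0: -3/2 + (7/22)*sqrt(33).
At -3/2 - (7/22)*sqrt(33): a pole of order 1; residue -4 - (95/231)*sqrt(33).
At -3/2 + (7/22)*sqrt(33): a pole of order 1; residue -4 + (95/231)*sqrt(33).
At 2: a logarithmic branch point.


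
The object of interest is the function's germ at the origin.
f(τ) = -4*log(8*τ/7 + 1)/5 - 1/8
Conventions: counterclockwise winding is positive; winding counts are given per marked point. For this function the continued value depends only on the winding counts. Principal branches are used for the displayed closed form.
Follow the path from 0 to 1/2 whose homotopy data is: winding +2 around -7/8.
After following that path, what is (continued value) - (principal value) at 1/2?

Continued minus principal equals -(16/5)*pi*i.

The rational part is single-valued and drops out of the difference; each branch term changes only by its own monodromy.
(-4/5)*log(1 - τ/(-7/8)): each positive loop around -7/8 adds 2*pi*i to the log, so winding +2 contributes (-4/5)*(2)*2*pi*i = -(16/5)*pi*i.
Summing the contributions at τ = 1/2 gives -(16/5)*pi*i.


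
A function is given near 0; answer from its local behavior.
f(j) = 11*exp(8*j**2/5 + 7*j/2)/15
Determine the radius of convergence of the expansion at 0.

The radius of convergence is infinite.

The factor exp(8*j**2/5 + 7*j/2) is entire and contributes no finite singular point.
The polynomial part has no poles.
No finite singular points: the Taylor series at 0 converges everywhere.


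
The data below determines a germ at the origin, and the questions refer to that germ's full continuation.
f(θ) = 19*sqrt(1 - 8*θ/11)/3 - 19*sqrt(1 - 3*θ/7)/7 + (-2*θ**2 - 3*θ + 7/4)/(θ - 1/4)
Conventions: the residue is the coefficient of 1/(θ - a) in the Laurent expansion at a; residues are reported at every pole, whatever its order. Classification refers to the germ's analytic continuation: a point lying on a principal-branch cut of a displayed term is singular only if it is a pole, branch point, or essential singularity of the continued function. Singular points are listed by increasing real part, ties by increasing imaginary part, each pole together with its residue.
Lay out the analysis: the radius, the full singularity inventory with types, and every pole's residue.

Denominator factor (θ - 1/4): pole of order 1 at 1/4, modulus 1/4.
Branch term (-19/7)*sqrt(1 - θ/(7/3)): its argument vanishes at θ = 7/3, a square-root branch point, modulus 7/3.
Branch term (19/3)*sqrt(1 - θ/(11/8)): its argument vanishes at θ = 11/8, a square-root branch point, modulus 11/8.
The radius of convergence is the smallest modulus among the singular points: 1/4.
The branch terms are analytic at 1/4 and contribute nothing to the residue; only the rational part matters.
At the order-1 pole 1/4 set g(θ) = (θ - (1/4))*(rational part) = -2*θ**2 - 3*θ + 7/4.
Simple pole: residue = g(a) at a = 1/4, which is 7/8.
List the singular points by increasing real part (a conjugate pair: the negative imaginary part first).

Radius of convergence at 0: 1/4.
At 1/4: a pole of order 1; residue 7/8.
At 11/8: an algebraic (square-root) branch point.
At 7/3: an algebraic (square-root) branch point.


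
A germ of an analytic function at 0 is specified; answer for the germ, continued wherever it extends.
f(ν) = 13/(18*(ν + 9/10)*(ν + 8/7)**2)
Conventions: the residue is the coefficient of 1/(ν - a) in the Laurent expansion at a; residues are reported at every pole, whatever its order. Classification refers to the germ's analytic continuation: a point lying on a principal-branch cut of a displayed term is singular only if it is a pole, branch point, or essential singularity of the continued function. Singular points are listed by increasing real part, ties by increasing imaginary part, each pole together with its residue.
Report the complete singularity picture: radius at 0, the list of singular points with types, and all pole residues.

Radius of convergence at 0: 9/10.
At -8/7: a pole of order 2; residue -31850/2601.
At -9/10: a pole of order 1; residue 31850/2601.

Denominator factor (ν + 8/7)^2: pole of order 2 at -8/7, modulus 8/7.
Denominator factor (ν + 9/10): pole of order 1 at -9/10, modulus 9/10.
The radius of convergence is the smallest modulus among the singular points: 9/10.
At the order-2 pole -8/7 set g(ν) = (ν - (-8/7))^2*f(ν) = 13/(18*(ν + 9/10)).
Order-2 pole: residue = g'(a); g'(-8/7) = -31850/2601, so the residue is -31850/2601.
At the order-1 pole -9/10 set g(ν) = (ν - (-9/10))*f(ν) = 13/(18*(ν + 8/7)**2).
Simple pole: residue = g(a) at a = -9/10, which is 31850/2601.
List the singular points by increasing real part (a conjugate pair: the negative imaginary part first).


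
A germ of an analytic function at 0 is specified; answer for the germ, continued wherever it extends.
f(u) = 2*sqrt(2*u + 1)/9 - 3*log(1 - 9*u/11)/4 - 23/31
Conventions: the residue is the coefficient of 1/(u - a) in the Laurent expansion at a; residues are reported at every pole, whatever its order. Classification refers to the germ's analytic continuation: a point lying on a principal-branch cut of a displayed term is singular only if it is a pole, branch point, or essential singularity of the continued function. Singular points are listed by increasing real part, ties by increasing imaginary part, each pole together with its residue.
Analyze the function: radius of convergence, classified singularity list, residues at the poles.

Branch term (2/9)*sqrt(1 - u/(-1/2)): its argument vanishes at u = -1/2, a square-root branch point, modulus 1/2.
Branch term (-3/4)*log(1 - u/(11/9)): its argument vanishes at u = 11/9, a logarithmic branch point, modulus 11/9.
The radius of convergence is the smallest modulus among the singular points: 1/2.
List the singular points by increasing real part (a conjugate pair: the negative imaginary part first).

Radius of convergence at 0: 1/2.
At -1/2: an algebraic (square-root) branch point.
At 11/9: a logarithmic branch point.


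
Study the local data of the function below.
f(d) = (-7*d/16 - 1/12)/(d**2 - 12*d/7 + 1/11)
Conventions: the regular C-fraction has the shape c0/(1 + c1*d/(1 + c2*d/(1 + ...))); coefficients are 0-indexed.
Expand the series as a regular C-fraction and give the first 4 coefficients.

The regular C-fraction coefficients are [-11/12, -675/28, 15407/2700, -308/675].

Taylor coefficients (expand at 0): a_0 = -11/12, a_1 = -2475/112, a_2 = -59774/147, a_3 = -40746871/5488.
c0 = a_0 = -11/12. Peel one level at a time: if S = 1 + c*d/S' with S'(0) = 1, then c is the d-coefficient of S and S' = c*d/(S - 1).
S_1 = c0/f = 1 + (-675/28)*d + (2201/16)*d^2 + ...; c1 = -675/28.
S_2 = c1*d/(S_1 - 1) = 1 + (15407/2700)*d + (1186339/455625)*d^2 + ...; c2 = 15407/2700.
S_3 = c2*d/(S_2 - 1) = 1 + (-308/675)*d + ...; c3 = -308/675.


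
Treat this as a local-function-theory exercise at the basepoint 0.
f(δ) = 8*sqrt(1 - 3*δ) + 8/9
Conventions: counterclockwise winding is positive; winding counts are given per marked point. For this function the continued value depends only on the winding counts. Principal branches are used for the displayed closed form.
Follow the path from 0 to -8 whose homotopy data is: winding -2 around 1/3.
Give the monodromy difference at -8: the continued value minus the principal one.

The rational part is single-valued and drops out of the difference; each branch term changes only by its own monodromy.
(8)*sqrt(1 - δ/(1/3)): winding -2 is even, the square root returns to the same sheet, contribution 0.
Summing the contributions at δ = -8 gives 0.

Continued minus principal equals 0.


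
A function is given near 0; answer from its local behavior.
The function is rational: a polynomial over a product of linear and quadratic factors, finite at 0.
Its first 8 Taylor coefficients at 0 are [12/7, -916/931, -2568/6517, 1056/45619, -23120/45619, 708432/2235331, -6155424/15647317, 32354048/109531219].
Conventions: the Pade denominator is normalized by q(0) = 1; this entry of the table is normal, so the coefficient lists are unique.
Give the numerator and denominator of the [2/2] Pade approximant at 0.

Taylor coefficients needed (read off): a_0 = 12/7, a_1 = -916/931, a_2 = -2568/6517, a_3 = 1056/45619, a_4 = -23120/45619.
Write the denominator as Q(τ) = 1 + q1*τ + q2*τ^2. Requiring Q*f - P = O(τ^5) with deg P <= 2 kills the coefficients of τ^3..τ^4 in Q*f:
  τ^3: a_3 + q1*a_2 + q2*a_1 = 0, i.e. 1056/45619 + (-2568/6517)*q1 + (-916/931)*q2 = 0.
  τ^4: a_4 + q1*a_3 + q2*a_2 = 0, i.e. -23120/45619 + (1056/45619)*q1 + (-2568/6517)*q2 = 0.
Solving this linear system: q1 = 2358707/827085, q2 = -2158802/1929865.
The numerator is Q*f truncated at degree 2: P0 = a_0 = 12/7; P1 = a_1 + q1*a_0 = 143185072/36667435; P2 = a_2 + q1*a_1 + q2*a_0 = -16084156/3142923.

The Pade approximant has numerator coefficients [12/7, 143185072/36667435, -16084156/3142923]; denominator coefficients [1, 2358707/827085, -2158802/1929865].
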